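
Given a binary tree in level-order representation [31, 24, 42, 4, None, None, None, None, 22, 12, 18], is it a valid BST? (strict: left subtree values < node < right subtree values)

Level-order array: [31, 24, 42, 4, None, None, None, None, 22, 12, 18]
Validate using subtree bounds (lo, hi): at each node, require lo < value < hi,
then recurse left with hi=value and right with lo=value.
Preorder trace (stopping at first violation):
  at node 31 with bounds (-inf, +inf): OK
  at node 24 with bounds (-inf, 31): OK
  at node 4 with bounds (-inf, 24): OK
  at node 22 with bounds (4, 24): OK
  at node 12 with bounds (4, 22): OK
  at node 18 with bounds (22, 24): VIOLATION
Node 18 violates its bound: not (22 < 18 < 24).
Result: Not a valid BST


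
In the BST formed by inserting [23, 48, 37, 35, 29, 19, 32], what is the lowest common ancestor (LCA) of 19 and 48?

Tree insertion order: [23, 48, 37, 35, 29, 19, 32]
Tree (level-order array): [23, 19, 48, None, None, 37, None, 35, None, 29, None, None, 32]
In a BST, the LCA of p=19, q=48 is the first node v on the
root-to-leaf path with p <= v <= q (go left if both < v, right if both > v).
Walk from root:
  at 23: 19 <= 23 <= 48, this is the LCA
LCA = 23


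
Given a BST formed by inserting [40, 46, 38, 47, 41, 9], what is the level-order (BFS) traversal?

Tree insertion order: [40, 46, 38, 47, 41, 9]
Tree (level-order array): [40, 38, 46, 9, None, 41, 47]
BFS from the root, enqueuing left then right child of each popped node:
  queue [40] -> pop 40, enqueue [38, 46], visited so far: [40]
  queue [38, 46] -> pop 38, enqueue [9], visited so far: [40, 38]
  queue [46, 9] -> pop 46, enqueue [41, 47], visited so far: [40, 38, 46]
  queue [9, 41, 47] -> pop 9, enqueue [none], visited so far: [40, 38, 46, 9]
  queue [41, 47] -> pop 41, enqueue [none], visited so far: [40, 38, 46, 9, 41]
  queue [47] -> pop 47, enqueue [none], visited so far: [40, 38, 46, 9, 41, 47]
Result: [40, 38, 46, 9, 41, 47]


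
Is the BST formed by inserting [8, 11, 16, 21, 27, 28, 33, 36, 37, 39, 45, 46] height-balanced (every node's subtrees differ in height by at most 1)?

Tree (level-order array): [8, None, 11, None, 16, None, 21, None, 27, None, 28, None, 33, None, 36, None, 37, None, 39, None, 45, None, 46]
Definition: a tree is height-balanced if, at every node, |h(left) - h(right)| <= 1 (empty subtree has height -1).
Bottom-up per-node check:
  node 46: h_left=-1, h_right=-1, diff=0 [OK], height=0
  node 45: h_left=-1, h_right=0, diff=1 [OK], height=1
  node 39: h_left=-1, h_right=1, diff=2 [FAIL (|-1-1|=2 > 1)], height=2
  node 37: h_left=-1, h_right=2, diff=3 [FAIL (|-1-2|=3 > 1)], height=3
  node 36: h_left=-1, h_right=3, diff=4 [FAIL (|-1-3|=4 > 1)], height=4
  node 33: h_left=-1, h_right=4, diff=5 [FAIL (|-1-4|=5 > 1)], height=5
  node 28: h_left=-1, h_right=5, diff=6 [FAIL (|-1-5|=6 > 1)], height=6
  node 27: h_left=-1, h_right=6, diff=7 [FAIL (|-1-6|=7 > 1)], height=7
  node 21: h_left=-1, h_right=7, diff=8 [FAIL (|-1-7|=8 > 1)], height=8
  node 16: h_left=-1, h_right=8, diff=9 [FAIL (|-1-8|=9 > 1)], height=9
  node 11: h_left=-1, h_right=9, diff=10 [FAIL (|-1-9|=10 > 1)], height=10
  node 8: h_left=-1, h_right=10, diff=11 [FAIL (|-1-10|=11 > 1)], height=11
Node 39 violates the condition: |-1 - 1| = 2 > 1.
Result: Not balanced


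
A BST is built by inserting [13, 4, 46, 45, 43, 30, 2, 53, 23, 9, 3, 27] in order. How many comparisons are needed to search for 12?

Search path for 12: 13 -> 4 -> 9
Found: False
Comparisons: 3


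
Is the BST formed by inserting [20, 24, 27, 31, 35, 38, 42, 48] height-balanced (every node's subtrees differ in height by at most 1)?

Tree (level-order array): [20, None, 24, None, 27, None, 31, None, 35, None, 38, None, 42, None, 48]
Definition: a tree is height-balanced if, at every node, |h(left) - h(right)| <= 1 (empty subtree has height -1).
Bottom-up per-node check:
  node 48: h_left=-1, h_right=-1, diff=0 [OK], height=0
  node 42: h_left=-1, h_right=0, diff=1 [OK], height=1
  node 38: h_left=-1, h_right=1, diff=2 [FAIL (|-1-1|=2 > 1)], height=2
  node 35: h_left=-1, h_right=2, diff=3 [FAIL (|-1-2|=3 > 1)], height=3
  node 31: h_left=-1, h_right=3, diff=4 [FAIL (|-1-3|=4 > 1)], height=4
  node 27: h_left=-1, h_right=4, diff=5 [FAIL (|-1-4|=5 > 1)], height=5
  node 24: h_left=-1, h_right=5, diff=6 [FAIL (|-1-5|=6 > 1)], height=6
  node 20: h_left=-1, h_right=6, diff=7 [FAIL (|-1-6|=7 > 1)], height=7
Node 38 violates the condition: |-1 - 1| = 2 > 1.
Result: Not balanced


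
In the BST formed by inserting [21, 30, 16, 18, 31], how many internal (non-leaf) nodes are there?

Tree built from: [21, 30, 16, 18, 31]
Tree (level-order array): [21, 16, 30, None, 18, None, 31]
Rule: An internal node has at least one child.
Per-node child counts:
  node 21: 2 child(ren)
  node 16: 1 child(ren)
  node 18: 0 child(ren)
  node 30: 1 child(ren)
  node 31: 0 child(ren)
Matching nodes: [21, 16, 30]
Count of internal (non-leaf) nodes: 3


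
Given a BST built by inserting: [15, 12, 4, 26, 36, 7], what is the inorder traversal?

Tree insertion order: [15, 12, 4, 26, 36, 7]
Tree (level-order array): [15, 12, 26, 4, None, None, 36, None, 7]
Inorder traversal: [4, 7, 12, 15, 26, 36]


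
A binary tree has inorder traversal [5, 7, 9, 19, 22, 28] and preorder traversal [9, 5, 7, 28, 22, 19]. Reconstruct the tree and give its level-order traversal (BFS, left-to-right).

Inorder:  [5, 7, 9, 19, 22, 28]
Preorder: [9, 5, 7, 28, 22, 19]
Algorithm: preorder visits root first, so consume preorder in order;
for each root, split the current inorder slice at that value into
left-subtree inorder and right-subtree inorder, then recurse.
Recursive splits:
  root=9; inorder splits into left=[5, 7], right=[19, 22, 28]
  root=5; inorder splits into left=[], right=[7]
  root=7; inorder splits into left=[], right=[]
  root=28; inorder splits into left=[19, 22], right=[]
  root=22; inorder splits into left=[19], right=[]
  root=19; inorder splits into left=[], right=[]
Reconstructed level-order: [9, 5, 28, 7, 22, 19]


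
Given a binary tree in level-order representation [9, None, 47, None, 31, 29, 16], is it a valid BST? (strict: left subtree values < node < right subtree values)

Level-order array: [9, None, 47, None, 31, 29, 16]
Validate using subtree bounds (lo, hi): at each node, require lo < value < hi,
then recurse left with hi=value and right with lo=value.
Preorder trace (stopping at first violation):
  at node 9 with bounds (-inf, +inf): OK
  at node 47 with bounds (9, +inf): OK
  at node 31 with bounds (47, +inf): VIOLATION
Node 31 violates its bound: not (47 < 31 < +inf).
Result: Not a valid BST


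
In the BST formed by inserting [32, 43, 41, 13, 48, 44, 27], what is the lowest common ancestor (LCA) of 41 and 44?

Tree insertion order: [32, 43, 41, 13, 48, 44, 27]
Tree (level-order array): [32, 13, 43, None, 27, 41, 48, None, None, None, None, 44]
In a BST, the LCA of p=41, q=44 is the first node v on the
root-to-leaf path with p <= v <= q (go left if both < v, right if both > v).
Walk from root:
  at 32: both 41 and 44 > 32, go right
  at 43: 41 <= 43 <= 44, this is the LCA
LCA = 43


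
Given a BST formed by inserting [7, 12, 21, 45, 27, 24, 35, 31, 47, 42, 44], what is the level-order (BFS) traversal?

Tree insertion order: [7, 12, 21, 45, 27, 24, 35, 31, 47, 42, 44]
Tree (level-order array): [7, None, 12, None, 21, None, 45, 27, 47, 24, 35, None, None, None, None, 31, 42, None, None, None, 44]
BFS from the root, enqueuing left then right child of each popped node:
  queue [7] -> pop 7, enqueue [12], visited so far: [7]
  queue [12] -> pop 12, enqueue [21], visited so far: [7, 12]
  queue [21] -> pop 21, enqueue [45], visited so far: [7, 12, 21]
  queue [45] -> pop 45, enqueue [27, 47], visited so far: [7, 12, 21, 45]
  queue [27, 47] -> pop 27, enqueue [24, 35], visited so far: [7, 12, 21, 45, 27]
  queue [47, 24, 35] -> pop 47, enqueue [none], visited so far: [7, 12, 21, 45, 27, 47]
  queue [24, 35] -> pop 24, enqueue [none], visited so far: [7, 12, 21, 45, 27, 47, 24]
  queue [35] -> pop 35, enqueue [31, 42], visited so far: [7, 12, 21, 45, 27, 47, 24, 35]
  queue [31, 42] -> pop 31, enqueue [none], visited so far: [7, 12, 21, 45, 27, 47, 24, 35, 31]
  queue [42] -> pop 42, enqueue [44], visited so far: [7, 12, 21, 45, 27, 47, 24, 35, 31, 42]
  queue [44] -> pop 44, enqueue [none], visited so far: [7, 12, 21, 45, 27, 47, 24, 35, 31, 42, 44]
Result: [7, 12, 21, 45, 27, 47, 24, 35, 31, 42, 44]


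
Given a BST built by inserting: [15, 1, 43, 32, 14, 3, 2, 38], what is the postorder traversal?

Tree insertion order: [15, 1, 43, 32, 14, 3, 2, 38]
Tree (level-order array): [15, 1, 43, None, 14, 32, None, 3, None, None, 38, 2]
Postorder traversal: [2, 3, 14, 1, 38, 32, 43, 15]


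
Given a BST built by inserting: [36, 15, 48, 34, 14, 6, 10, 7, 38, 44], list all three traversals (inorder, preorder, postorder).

Tree insertion order: [36, 15, 48, 34, 14, 6, 10, 7, 38, 44]
Tree (level-order array): [36, 15, 48, 14, 34, 38, None, 6, None, None, None, None, 44, None, 10, None, None, 7]
Inorder (L, root, R): [6, 7, 10, 14, 15, 34, 36, 38, 44, 48]
Preorder (root, L, R): [36, 15, 14, 6, 10, 7, 34, 48, 38, 44]
Postorder (L, R, root): [7, 10, 6, 14, 34, 15, 44, 38, 48, 36]


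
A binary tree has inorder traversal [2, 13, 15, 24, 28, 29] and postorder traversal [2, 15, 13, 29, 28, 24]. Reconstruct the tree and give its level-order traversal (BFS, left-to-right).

Inorder:   [2, 13, 15, 24, 28, 29]
Postorder: [2, 15, 13, 29, 28, 24]
Algorithm: postorder visits root last, so walk postorder right-to-left;
each value is the root of the current inorder slice — split it at that
value, recurse on the right subtree first, then the left.
Recursive splits:
  root=24; inorder splits into left=[2, 13, 15], right=[28, 29]
  root=28; inorder splits into left=[], right=[29]
  root=29; inorder splits into left=[], right=[]
  root=13; inorder splits into left=[2], right=[15]
  root=15; inorder splits into left=[], right=[]
  root=2; inorder splits into left=[], right=[]
Reconstructed level-order: [24, 13, 28, 2, 15, 29]


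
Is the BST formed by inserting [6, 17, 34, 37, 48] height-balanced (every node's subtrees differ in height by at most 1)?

Tree (level-order array): [6, None, 17, None, 34, None, 37, None, 48]
Definition: a tree is height-balanced if, at every node, |h(left) - h(right)| <= 1 (empty subtree has height -1).
Bottom-up per-node check:
  node 48: h_left=-1, h_right=-1, diff=0 [OK], height=0
  node 37: h_left=-1, h_right=0, diff=1 [OK], height=1
  node 34: h_left=-1, h_right=1, diff=2 [FAIL (|-1-1|=2 > 1)], height=2
  node 17: h_left=-1, h_right=2, diff=3 [FAIL (|-1-2|=3 > 1)], height=3
  node 6: h_left=-1, h_right=3, diff=4 [FAIL (|-1-3|=4 > 1)], height=4
Node 34 violates the condition: |-1 - 1| = 2 > 1.
Result: Not balanced


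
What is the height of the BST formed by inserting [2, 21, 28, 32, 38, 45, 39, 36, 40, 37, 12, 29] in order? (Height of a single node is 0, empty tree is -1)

Insertion order: [2, 21, 28, 32, 38, 45, 39, 36, 40, 37, 12, 29]
Tree (level-order array): [2, None, 21, 12, 28, None, None, None, 32, 29, 38, None, None, 36, 45, None, 37, 39, None, None, None, None, 40]
Compute height bottom-up (empty subtree = -1):
  height(12) = 1 + max(-1, -1) = 0
  height(29) = 1 + max(-1, -1) = 0
  height(37) = 1 + max(-1, -1) = 0
  height(36) = 1 + max(-1, 0) = 1
  height(40) = 1 + max(-1, -1) = 0
  height(39) = 1 + max(-1, 0) = 1
  height(45) = 1 + max(1, -1) = 2
  height(38) = 1 + max(1, 2) = 3
  height(32) = 1 + max(0, 3) = 4
  height(28) = 1 + max(-1, 4) = 5
  height(21) = 1 + max(0, 5) = 6
  height(2) = 1 + max(-1, 6) = 7
Height = 7


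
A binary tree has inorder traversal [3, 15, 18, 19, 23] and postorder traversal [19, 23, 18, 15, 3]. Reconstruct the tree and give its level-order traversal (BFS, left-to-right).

Inorder:   [3, 15, 18, 19, 23]
Postorder: [19, 23, 18, 15, 3]
Algorithm: postorder visits root last, so walk postorder right-to-left;
each value is the root of the current inorder slice — split it at that
value, recurse on the right subtree first, then the left.
Recursive splits:
  root=3; inorder splits into left=[], right=[15, 18, 19, 23]
  root=15; inorder splits into left=[], right=[18, 19, 23]
  root=18; inorder splits into left=[], right=[19, 23]
  root=23; inorder splits into left=[19], right=[]
  root=19; inorder splits into left=[], right=[]
Reconstructed level-order: [3, 15, 18, 23, 19]


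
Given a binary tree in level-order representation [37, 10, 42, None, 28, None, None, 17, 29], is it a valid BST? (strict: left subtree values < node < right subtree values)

Level-order array: [37, 10, 42, None, 28, None, None, 17, 29]
Validate using subtree bounds (lo, hi): at each node, require lo < value < hi,
then recurse left with hi=value and right with lo=value.
Preorder trace (stopping at first violation):
  at node 37 with bounds (-inf, +inf): OK
  at node 10 with bounds (-inf, 37): OK
  at node 28 with bounds (10, 37): OK
  at node 17 with bounds (10, 28): OK
  at node 29 with bounds (28, 37): OK
  at node 42 with bounds (37, +inf): OK
No violation found at any node.
Result: Valid BST


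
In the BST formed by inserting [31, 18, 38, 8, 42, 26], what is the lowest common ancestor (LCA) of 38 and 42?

Tree insertion order: [31, 18, 38, 8, 42, 26]
Tree (level-order array): [31, 18, 38, 8, 26, None, 42]
In a BST, the LCA of p=38, q=42 is the first node v on the
root-to-leaf path with p <= v <= q (go left if both < v, right if both > v).
Walk from root:
  at 31: both 38 and 42 > 31, go right
  at 38: 38 <= 38 <= 42, this is the LCA
LCA = 38


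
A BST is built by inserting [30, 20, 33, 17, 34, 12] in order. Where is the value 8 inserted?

Starting tree (level order): [30, 20, 33, 17, None, None, 34, 12]
Insertion path: 30 -> 20 -> 17 -> 12
Result: insert 8 as left child of 12
Final tree (level order): [30, 20, 33, 17, None, None, 34, 12, None, None, None, 8]


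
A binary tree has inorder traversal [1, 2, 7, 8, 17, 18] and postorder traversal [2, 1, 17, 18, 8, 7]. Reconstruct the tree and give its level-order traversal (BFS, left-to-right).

Inorder:   [1, 2, 7, 8, 17, 18]
Postorder: [2, 1, 17, 18, 8, 7]
Algorithm: postorder visits root last, so walk postorder right-to-left;
each value is the root of the current inorder slice — split it at that
value, recurse on the right subtree first, then the left.
Recursive splits:
  root=7; inorder splits into left=[1, 2], right=[8, 17, 18]
  root=8; inorder splits into left=[], right=[17, 18]
  root=18; inorder splits into left=[17], right=[]
  root=17; inorder splits into left=[], right=[]
  root=1; inorder splits into left=[], right=[2]
  root=2; inorder splits into left=[], right=[]
Reconstructed level-order: [7, 1, 8, 2, 18, 17]


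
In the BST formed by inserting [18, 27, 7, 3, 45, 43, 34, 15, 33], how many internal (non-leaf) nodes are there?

Tree built from: [18, 27, 7, 3, 45, 43, 34, 15, 33]
Tree (level-order array): [18, 7, 27, 3, 15, None, 45, None, None, None, None, 43, None, 34, None, 33]
Rule: An internal node has at least one child.
Per-node child counts:
  node 18: 2 child(ren)
  node 7: 2 child(ren)
  node 3: 0 child(ren)
  node 15: 0 child(ren)
  node 27: 1 child(ren)
  node 45: 1 child(ren)
  node 43: 1 child(ren)
  node 34: 1 child(ren)
  node 33: 0 child(ren)
Matching nodes: [18, 7, 27, 45, 43, 34]
Count of internal (non-leaf) nodes: 6


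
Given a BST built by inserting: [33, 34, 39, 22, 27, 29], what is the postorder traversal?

Tree insertion order: [33, 34, 39, 22, 27, 29]
Tree (level-order array): [33, 22, 34, None, 27, None, 39, None, 29]
Postorder traversal: [29, 27, 22, 39, 34, 33]


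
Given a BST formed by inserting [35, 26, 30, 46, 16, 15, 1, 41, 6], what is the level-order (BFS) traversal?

Tree insertion order: [35, 26, 30, 46, 16, 15, 1, 41, 6]
Tree (level-order array): [35, 26, 46, 16, 30, 41, None, 15, None, None, None, None, None, 1, None, None, 6]
BFS from the root, enqueuing left then right child of each popped node:
  queue [35] -> pop 35, enqueue [26, 46], visited so far: [35]
  queue [26, 46] -> pop 26, enqueue [16, 30], visited so far: [35, 26]
  queue [46, 16, 30] -> pop 46, enqueue [41], visited so far: [35, 26, 46]
  queue [16, 30, 41] -> pop 16, enqueue [15], visited so far: [35, 26, 46, 16]
  queue [30, 41, 15] -> pop 30, enqueue [none], visited so far: [35, 26, 46, 16, 30]
  queue [41, 15] -> pop 41, enqueue [none], visited so far: [35, 26, 46, 16, 30, 41]
  queue [15] -> pop 15, enqueue [1], visited so far: [35, 26, 46, 16, 30, 41, 15]
  queue [1] -> pop 1, enqueue [6], visited so far: [35, 26, 46, 16, 30, 41, 15, 1]
  queue [6] -> pop 6, enqueue [none], visited so far: [35, 26, 46, 16, 30, 41, 15, 1, 6]
Result: [35, 26, 46, 16, 30, 41, 15, 1, 6]


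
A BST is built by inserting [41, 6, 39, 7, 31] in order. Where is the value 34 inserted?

Starting tree (level order): [41, 6, None, None, 39, 7, None, None, 31]
Insertion path: 41 -> 6 -> 39 -> 7 -> 31
Result: insert 34 as right child of 31
Final tree (level order): [41, 6, None, None, 39, 7, None, None, 31, None, 34]


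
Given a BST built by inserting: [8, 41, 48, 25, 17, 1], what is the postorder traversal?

Tree insertion order: [8, 41, 48, 25, 17, 1]
Tree (level-order array): [8, 1, 41, None, None, 25, 48, 17]
Postorder traversal: [1, 17, 25, 48, 41, 8]


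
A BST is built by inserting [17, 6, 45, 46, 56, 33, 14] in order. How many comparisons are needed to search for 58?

Search path for 58: 17 -> 45 -> 46 -> 56
Found: False
Comparisons: 4


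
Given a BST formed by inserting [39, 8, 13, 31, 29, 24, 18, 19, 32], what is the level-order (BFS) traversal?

Tree insertion order: [39, 8, 13, 31, 29, 24, 18, 19, 32]
Tree (level-order array): [39, 8, None, None, 13, None, 31, 29, 32, 24, None, None, None, 18, None, None, 19]
BFS from the root, enqueuing left then right child of each popped node:
  queue [39] -> pop 39, enqueue [8], visited so far: [39]
  queue [8] -> pop 8, enqueue [13], visited so far: [39, 8]
  queue [13] -> pop 13, enqueue [31], visited so far: [39, 8, 13]
  queue [31] -> pop 31, enqueue [29, 32], visited so far: [39, 8, 13, 31]
  queue [29, 32] -> pop 29, enqueue [24], visited so far: [39, 8, 13, 31, 29]
  queue [32, 24] -> pop 32, enqueue [none], visited so far: [39, 8, 13, 31, 29, 32]
  queue [24] -> pop 24, enqueue [18], visited so far: [39, 8, 13, 31, 29, 32, 24]
  queue [18] -> pop 18, enqueue [19], visited so far: [39, 8, 13, 31, 29, 32, 24, 18]
  queue [19] -> pop 19, enqueue [none], visited so far: [39, 8, 13, 31, 29, 32, 24, 18, 19]
Result: [39, 8, 13, 31, 29, 32, 24, 18, 19]


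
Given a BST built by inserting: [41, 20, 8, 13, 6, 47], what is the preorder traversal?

Tree insertion order: [41, 20, 8, 13, 6, 47]
Tree (level-order array): [41, 20, 47, 8, None, None, None, 6, 13]
Preorder traversal: [41, 20, 8, 6, 13, 47]


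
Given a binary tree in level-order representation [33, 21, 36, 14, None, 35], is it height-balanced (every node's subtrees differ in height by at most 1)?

Tree (level-order array): [33, 21, 36, 14, None, 35]
Definition: a tree is height-balanced if, at every node, |h(left) - h(right)| <= 1 (empty subtree has height -1).
Bottom-up per-node check:
  node 14: h_left=-1, h_right=-1, diff=0 [OK], height=0
  node 21: h_left=0, h_right=-1, diff=1 [OK], height=1
  node 35: h_left=-1, h_right=-1, diff=0 [OK], height=0
  node 36: h_left=0, h_right=-1, diff=1 [OK], height=1
  node 33: h_left=1, h_right=1, diff=0 [OK], height=2
All nodes satisfy the balance condition.
Result: Balanced


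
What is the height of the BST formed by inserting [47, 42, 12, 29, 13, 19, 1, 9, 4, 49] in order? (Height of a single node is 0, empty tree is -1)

Insertion order: [47, 42, 12, 29, 13, 19, 1, 9, 4, 49]
Tree (level-order array): [47, 42, 49, 12, None, None, None, 1, 29, None, 9, 13, None, 4, None, None, 19]
Compute height bottom-up (empty subtree = -1):
  height(4) = 1 + max(-1, -1) = 0
  height(9) = 1 + max(0, -1) = 1
  height(1) = 1 + max(-1, 1) = 2
  height(19) = 1 + max(-1, -1) = 0
  height(13) = 1 + max(-1, 0) = 1
  height(29) = 1 + max(1, -1) = 2
  height(12) = 1 + max(2, 2) = 3
  height(42) = 1 + max(3, -1) = 4
  height(49) = 1 + max(-1, -1) = 0
  height(47) = 1 + max(4, 0) = 5
Height = 5


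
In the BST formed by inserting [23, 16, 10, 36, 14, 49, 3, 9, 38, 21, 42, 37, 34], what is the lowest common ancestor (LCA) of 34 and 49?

Tree insertion order: [23, 16, 10, 36, 14, 49, 3, 9, 38, 21, 42, 37, 34]
Tree (level-order array): [23, 16, 36, 10, 21, 34, 49, 3, 14, None, None, None, None, 38, None, None, 9, None, None, 37, 42]
In a BST, the LCA of p=34, q=49 is the first node v on the
root-to-leaf path with p <= v <= q (go left if both < v, right if both > v).
Walk from root:
  at 23: both 34 and 49 > 23, go right
  at 36: 34 <= 36 <= 49, this is the LCA
LCA = 36


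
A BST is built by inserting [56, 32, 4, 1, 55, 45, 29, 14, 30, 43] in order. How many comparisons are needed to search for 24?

Search path for 24: 56 -> 32 -> 4 -> 29 -> 14
Found: False
Comparisons: 5


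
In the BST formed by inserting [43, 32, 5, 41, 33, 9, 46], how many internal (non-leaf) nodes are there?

Tree built from: [43, 32, 5, 41, 33, 9, 46]
Tree (level-order array): [43, 32, 46, 5, 41, None, None, None, 9, 33]
Rule: An internal node has at least one child.
Per-node child counts:
  node 43: 2 child(ren)
  node 32: 2 child(ren)
  node 5: 1 child(ren)
  node 9: 0 child(ren)
  node 41: 1 child(ren)
  node 33: 0 child(ren)
  node 46: 0 child(ren)
Matching nodes: [43, 32, 5, 41]
Count of internal (non-leaf) nodes: 4


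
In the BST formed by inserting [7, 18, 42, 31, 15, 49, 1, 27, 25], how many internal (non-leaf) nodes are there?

Tree built from: [7, 18, 42, 31, 15, 49, 1, 27, 25]
Tree (level-order array): [7, 1, 18, None, None, 15, 42, None, None, 31, 49, 27, None, None, None, 25]
Rule: An internal node has at least one child.
Per-node child counts:
  node 7: 2 child(ren)
  node 1: 0 child(ren)
  node 18: 2 child(ren)
  node 15: 0 child(ren)
  node 42: 2 child(ren)
  node 31: 1 child(ren)
  node 27: 1 child(ren)
  node 25: 0 child(ren)
  node 49: 0 child(ren)
Matching nodes: [7, 18, 42, 31, 27]
Count of internal (non-leaf) nodes: 5


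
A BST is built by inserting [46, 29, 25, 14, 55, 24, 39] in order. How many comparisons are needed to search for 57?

Search path for 57: 46 -> 55
Found: False
Comparisons: 2


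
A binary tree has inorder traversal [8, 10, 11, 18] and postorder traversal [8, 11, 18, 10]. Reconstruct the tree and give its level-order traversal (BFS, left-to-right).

Inorder:   [8, 10, 11, 18]
Postorder: [8, 11, 18, 10]
Algorithm: postorder visits root last, so walk postorder right-to-left;
each value is the root of the current inorder slice — split it at that
value, recurse on the right subtree first, then the left.
Recursive splits:
  root=10; inorder splits into left=[8], right=[11, 18]
  root=18; inorder splits into left=[11], right=[]
  root=11; inorder splits into left=[], right=[]
  root=8; inorder splits into left=[], right=[]
Reconstructed level-order: [10, 8, 18, 11]


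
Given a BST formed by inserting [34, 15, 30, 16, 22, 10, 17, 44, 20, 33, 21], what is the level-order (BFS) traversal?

Tree insertion order: [34, 15, 30, 16, 22, 10, 17, 44, 20, 33, 21]
Tree (level-order array): [34, 15, 44, 10, 30, None, None, None, None, 16, 33, None, 22, None, None, 17, None, None, 20, None, 21]
BFS from the root, enqueuing left then right child of each popped node:
  queue [34] -> pop 34, enqueue [15, 44], visited so far: [34]
  queue [15, 44] -> pop 15, enqueue [10, 30], visited so far: [34, 15]
  queue [44, 10, 30] -> pop 44, enqueue [none], visited so far: [34, 15, 44]
  queue [10, 30] -> pop 10, enqueue [none], visited so far: [34, 15, 44, 10]
  queue [30] -> pop 30, enqueue [16, 33], visited so far: [34, 15, 44, 10, 30]
  queue [16, 33] -> pop 16, enqueue [22], visited so far: [34, 15, 44, 10, 30, 16]
  queue [33, 22] -> pop 33, enqueue [none], visited so far: [34, 15, 44, 10, 30, 16, 33]
  queue [22] -> pop 22, enqueue [17], visited so far: [34, 15, 44, 10, 30, 16, 33, 22]
  queue [17] -> pop 17, enqueue [20], visited so far: [34, 15, 44, 10, 30, 16, 33, 22, 17]
  queue [20] -> pop 20, enqueue [21], visited so far: [34, 15, 44, 10, 30, 16, 33, 22, 17, 20]
  queue [21] -> pop 21, enqueue [none], visited so far: [34, 15, 44, 10, 30, 16, 33, 22, 17, 20, 21]
Result: [34, 15, 44, 10, 30, 16, 33, 22, 17, 20, 21]


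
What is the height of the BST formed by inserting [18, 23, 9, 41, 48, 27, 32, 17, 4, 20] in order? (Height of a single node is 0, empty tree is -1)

Insertion order: [18, 23, 9, 41, 48, 27, 32, 17, 4, 20]
Tree (level-order array): [18, 9, 23, 4, 17, 20, 41, None, None, None, None, None, None, 27, 48, None, 32]
Compute height bottom-up (empty subtree = -1):
  height(4) = 1 + max(-1, -1) = 0
  height(17) = 1 + max(-1, -1) = 0
  height(9) = 1 + max(0, 0) = 1
  height(20) = 1 + max(-1, -1) = 0
  height(32) = 1 + max(-1, -1) = 0
  height(27) = 1 + max(-1, 0) = 1
  height(48) = 1 + max(-1, -1) = 0
  height(41) = 1 + max(1, 0) = 2
  height(23) = 1 + max(0, 2) = 3
  height(18) = 1 + max(1, 3) = 4
Height = 4


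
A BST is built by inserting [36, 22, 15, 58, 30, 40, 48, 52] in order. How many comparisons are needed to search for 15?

Search path for 15: 36 -> 22 -> 15
Found: True
Comparisons: 3


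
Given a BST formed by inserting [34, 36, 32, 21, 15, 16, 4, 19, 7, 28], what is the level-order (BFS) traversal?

Tree insertion order: [34, 36, 32, 21, 15, 16, 4, 19, 7, 28]
Tree (level-order array): [34, 32, 36, 21, None, None, None, 15, 28, 4, 16, None, None, None, 7, None, 19]
BFS from the root, enqueuing left then right child of each popped node:
  queue [34] -> pop 34, enqueue [32, 36], visited so far: [34]
  queue [32, 36] -> pop 32, enqueue [21], visited so far: [34, 32]
  queue [36, 21] -> pop 36, enqueue [none], visited so far: [34, 32, 36]
  queue [21] -> pop 21, enqueue [15, 28], visited so far: [34, 32, 36, 21]
  queue [15, 28] -> pop 15, enqueue [4, 16], visited so far: [34, 32, 36, 21, 15]
  queue [28, 4, 16] -> pop 28, enqueue [none], visited so far: [34, 32, 36, 21, 15, 28]
  queue [4, 16] -> pop 4, enqueue [7], visited so far: [34, 32, 36, 21, 15, 28, 4]
  queue [16, 7] -> pop 16, enqueue [19], visited so far: [34, 32, 36, 21, 15, 28, 4, 16]
  queue [7, 19] -> pop 7, enqueue [none], visited so far: [34, 32, 36, 21, 15, 28, 4, 16, 7]
  queue [19] -> pop 19, enqueue [none], visited so far: [34, 32, 36, 21, 15, 28, 4, 16, 7, 19]
Result: [34, 32, 36, 21, 15, 28, 4, 16, 7, 19]


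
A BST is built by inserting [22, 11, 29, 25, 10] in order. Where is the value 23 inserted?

Starting tree (level order): [22, 11, 29, 10, None, 25]
Insertion path: 22 -> 29 -> 25
Result: insert 23 as left child of 25
Final tree (level order): [22, 11, 29, 10, None, 25, None, None, None, 23]


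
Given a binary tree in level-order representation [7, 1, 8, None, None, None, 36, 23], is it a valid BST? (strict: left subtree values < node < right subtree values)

Level-order array: [7, 1, 8, None, None, None, 36, 23]
Validate using subtree bounds (lo, hi): at each node, require lo < value < hi,
then recurse left with hi=value and right with lo=value.
Preorder trace (stopping at first violation):
  at node 7 with bounds (-inf, +inf): OK
  at node 1 with bounds (-inf, 7): OK
  at node 8 with bounds (7, +inf): OK
  at node 36 with bounds (8, +inf): OK
  at node 23 with bounds (8, 36): OK
No violation found at any node.
Result: Valid BST


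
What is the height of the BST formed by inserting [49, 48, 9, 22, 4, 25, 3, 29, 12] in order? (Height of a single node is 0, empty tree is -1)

Insertion order: [49, 48, 9, 22, 4, 25, 3, 29, 12]
Tree (level-order array): [49, 48, None, 9, None, 4, 22, 3, None, 12, 25, None, None, None, None, None, 29]
Compute height bottom-up (empty subtree = -1):
  height(3) = 1 + max(-1, -1) = 0
  height(4) = 1 + max(0, -1) = 1
  height(12) = 1 + max(-1, -1) = 0
  height(29) = 1 + max(-1, -1) = 0
  height(25) = 1 + max(-1, 0) = 1
  height(22) = 1 + max(0, 1) = 2
  height(9) = 1 + max(1, 2) = 3
  height(48) = 1 + max(3, -1) = 4
  height(49) = 1 + max(4, -1) = 5
Height = 5


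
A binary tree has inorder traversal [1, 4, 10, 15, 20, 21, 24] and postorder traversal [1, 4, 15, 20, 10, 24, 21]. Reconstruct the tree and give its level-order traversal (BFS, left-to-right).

Inorder:   [1, 4, 10, 15, 20, 21, 24]
Postorder: [1, 4, 15, 20, 10, 24, 21]
Algorithm: postorder visits root last, so walk postorder right-to-left;
each value is the root of the current inorder slice — split it at that
value, recurse on the right subtree first, then the left.
Recursive splits:
  root=21; inorder splits into left=[1, 4, 10, 15, 20], right=[24]
  root=24; inorder splits into left=[], right=[]
  root=10; inorder splits into left=[1, 4], right=[15, 20]
  root=20; inorder splits into left=[15], right=[]
  root=15; inorder splits into left=[], right=[]
  root=4; inorder splits into left=[1], right=[]
  root=1; inorder splits into left=[], right=[]
Reconstructed level-order: [21, 10, 24, 4, 20, 1, 15]


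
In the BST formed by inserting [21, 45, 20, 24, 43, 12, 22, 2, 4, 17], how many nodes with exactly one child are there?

Tree built from: [21, 45, 20, 24, 43, 12, 22, 2, 4, 17]
Tree (level-order array): [21, 20, 45, 12, None, 24, None, 2, 17, 22, 43, None, 4]
Rule: These are nodes with exactly 1 non-null child.
Per-node child counts:
  node 21: 2 child(ren)
  node 20: 1 child(ren)
  node 12: 2 child(ren)
  node 2: 1 child(ren)
  node 4: 0 child(ren)
  node 17: 0 child(ren)
  node 45: 1 child(ren)
  node 24: 2 child(ren)
  node 22: 0 child(ren)
  node 43: 0 child(ren)
Matching nodes: [20, 2, 45]
Count of nodes with exactly one child: 3


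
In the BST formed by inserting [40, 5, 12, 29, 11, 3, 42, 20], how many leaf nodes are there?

Tree built from: [40, 5, 12, 29, 11, 3, 42, 20]
Tree (level-order array): [40, 5, 42, 3, 12, None, None, None, None, 11, 29, None, None, 20]
Rule: A leaf has 0 children.
Per-node child counts:
  node 40: 2 child(ren)
  node 5: 2 child(ren)
  node 3: 0 child(ren)
  node 12: 2 child(ren)
  node 11: 0 child(ren)
  node 29: 1 child(ren)
  node 20: 0 child(ren)
  node 42: 0 child(ren)
Matching nodes: [3, 11, 20, 42]
Count of leaf nodes: 4


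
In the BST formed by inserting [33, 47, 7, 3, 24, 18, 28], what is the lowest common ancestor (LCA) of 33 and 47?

Tree insertion order: [33, 47, 7, 3, 24, 18, 28]
Tree (level-order array): [33, 7, 47, 3, 24, None, None, None, None, 18, 28]
In a BST, the LCA of p=33, q=47 is the first node v on the
root-to-leaf path with p <= v <= q (go left if both < v, right if both > v).
Walk from root:
  at 33: 33 <= 33 <= 47, this is the LCA
LCA = 33


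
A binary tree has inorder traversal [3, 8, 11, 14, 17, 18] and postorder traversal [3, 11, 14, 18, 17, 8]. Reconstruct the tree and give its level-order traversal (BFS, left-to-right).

Inorder:   [3, 8, 11, 14, 17, 18]
Postorder: [3, 11, 14, 18, 17, 8]
Algorithm: postorder visits root last, so walk postorder right-to-left;
each value is the root of the current inorder slice — split it at that
value, recurse on the right subtree first, then the left.
Recursive splits:
  root=8; inorder splits into left=[3], right=[11, 14, 17, 18]
  root=17; inorder splits into left=[11, 14], right=[18]
  root=18; inorder splits into left=[], right=[]
  root=14; inorder splits into left=[11], right=[]
  root=11; inorder splits into left=[], right=[]
  root=3; inorder splits into left=[], right=[]
Reconstructed level-order: [8, 3, 17, 14, 18, 11]


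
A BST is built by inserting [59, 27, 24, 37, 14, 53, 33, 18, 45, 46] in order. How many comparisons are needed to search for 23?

Search path for 23: 59 -> 27 -> 24 -> 14 -> 18
Found: False
Comparisons: 5


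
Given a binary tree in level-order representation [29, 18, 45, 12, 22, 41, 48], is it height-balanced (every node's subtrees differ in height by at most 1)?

Tree (level-order array): [29, 18, 45, 12, 22, 41, 48]
Definition: a tree is height-balanced if, at every node, |h(left) - h(right)| <= 1 (empty subtree has height -1).
Bottom-up per-node check:
  node 12: h_left=-1, h_right=-1, diff=0 [OK], height=0
  node 22: h_left=-1, h_right=-1, diff=0 [OK], height=0
  node 18: h_left=0, h_right=0, diff=0 [OK], height=1
  node 41: h_left=-1, h_right=-1, diff=0 [OK], height=0
  node 48: h_left=-1, h_right=-1, diff=0 [OK], height=0
  node 45: h_left=0, h_right=0, diff=0 [OK], height=1
  node 29: h_left=1, h_right=1, diff=0 [OK], height=2
All nodes satisfy the balance condition.
Result: Balanced


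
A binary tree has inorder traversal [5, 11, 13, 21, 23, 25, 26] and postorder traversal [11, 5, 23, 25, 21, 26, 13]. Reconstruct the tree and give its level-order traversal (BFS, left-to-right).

Inorder:   [5, 11, 13, 21, 23, 25, 26]
Postorder: [11, 5, 23, 25, 21, 26, 13]
Algorithm: postorder visits root last, so walk postorder right-to-left;
each value is the root of the current inorder slice — split it at that
value, recurse on the right subtree first, then the left.
Recursive splits:
  root=13; inorder splits into left=[5, 11], right=[21, 23, 25, 26]
  root=26; inorder splits into left=[21, 23, 25], right=[]
  root=21; inorder splits into left=[], right=[23, 25]
  root=25; inorder splits into left=[23], right=[]
  root=23; inorder splits into left=[], right=[]
  root=5; inorder splits into left=[], right=[11]
  root=11; inorder splits into left=[], right=[]
Reconstructed level-order: [13, 5, 26, 11, 21, 25, 23]


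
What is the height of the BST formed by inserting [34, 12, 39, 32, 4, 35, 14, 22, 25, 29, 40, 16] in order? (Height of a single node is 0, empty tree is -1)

Insertion order: [34, 12, 39, 32, 4, 35, 14, 22, 25, 29, 40, 16]
Tree (level-order array): [34, 12, 39, 4, 32, 35, 40, None, None, 14, None, None, None, None, None, None, 22, 16, 25, None, None, None, 29]
Compute height bottom-up (empty subtree = -1):
  height(4) = 1 + max(-1, -1) = 0
  height(16) = 1 + max(-1, -1) = 0
  height(29) = 1 + max(-1, -1) = 0
  height(25) = 1 + max(-1, 0) = 1
  height(22) = 1 + max(0, 1) = 2
  height(14) = 1 + max(-1, 2) = 3
  height(32) = 1 + max(3, -1) = 4
  height(12) = 1 + max(0, 4) = 5
  height(35) = 1 + max(-1, -1) = 0
  height(40) = 1 + max(-1, -1) = 0
  height(39) = 1 + max(0, 0) = 1
  height(34) = 1 + max(5, 1) = 6
Height = 6


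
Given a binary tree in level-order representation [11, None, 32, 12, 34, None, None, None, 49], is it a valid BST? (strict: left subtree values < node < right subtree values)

Level-order array: [11, None, 32, 12, 34, None, None, None, 49]
Validate using subtree bounds (lo, hi): at each node, require lo < value < hi,
then recurse left with hi=value and right with lo=value.
Preorder trace (stopping at first violation):
  at node 11 with bounds (-inf, +inf): OK
  at node 32 with bounds (11, +inf): OK
  at node 12 with bounds (11, 32): OK
  at node 34 with bounds (32, +inf): OK
  at node 49 with bounds (34, +inf): OK
No violation found at any node.
Result: Valid BST


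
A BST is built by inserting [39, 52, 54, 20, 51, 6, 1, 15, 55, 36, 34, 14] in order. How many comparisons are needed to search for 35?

Search path for 35: 39 -> 20 -> 36 -> 34
Found: False
Comparisons: 4


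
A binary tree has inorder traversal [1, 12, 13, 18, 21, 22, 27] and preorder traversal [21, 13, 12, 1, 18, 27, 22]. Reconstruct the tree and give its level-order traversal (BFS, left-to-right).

Inorder:  [1, 12, 13, 18, 21, 22, 27]
Preorder: [21, 13, 12, 1, 18, 27, 22]
Algorithm: preorder visits root first, so consume preorder in order;
for each root, split the current inorder slice at that value into
left-subtree inorder and right-subtree inorder, then recurse.
Recursive splits:
  root=21; inorder splits into left=[1, 12, 13, 18], right=[22, 27]
  root=13; inorder splits into left=[1, 12], right=[18]
  root=12; inorder splits into left=[1], right=[]
  root=1; inorder splits into left=[], right=[]
  root=18; inorder splits into left=[], right=[]
  root=27; inorder splits into left=[22], right=[]
  root=22; inorder splits into left=[], right=[]
Reconstructed level-order: [21, 13, 27, 12, 18, 22, 1]


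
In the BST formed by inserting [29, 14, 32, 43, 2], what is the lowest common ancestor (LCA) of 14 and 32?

Tree insertion order: [29, 14, 32, 43, 2]
Tree (level-order array): [29, 14, 32, 2, None, None, 43]
In a BST, the LCA of p=14, q=32 is the first node v on the
root-to-leaf path with p <= v <= q (go left if both < v, right if both > v).
Walk from root:
  at 29: 14 <= 29 <= 32, this is the LCA
LCA = 29


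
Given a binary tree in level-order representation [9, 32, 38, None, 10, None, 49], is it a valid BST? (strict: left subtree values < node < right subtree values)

Level-order array: [9, 32, 38, None, 10, None, 49]
Validate using subtree bounds (lo, hi): at each node, require lo < value < hi,
then recurse left with hi=value and right with lo=value.
Preorder trace (stopping at first violation):
  at node 9 with bounds (-inf, +inf): OK
  at node 32 with bounds (-inf, 9): VIOLATION
Node 32 violates its bound: not (-inf < 32 < 9).
Result: Not a valid BST


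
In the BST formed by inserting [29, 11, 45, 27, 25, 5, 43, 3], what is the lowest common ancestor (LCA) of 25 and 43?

Tree insertion order: [29, 11, 45, 27, 25, 5, 43, 3]
Tree (level-order array): [29, 11, 45, 5, 27, 43, None, 3, None, 25]
In a BST, the LCA of p=25, q=43 is the first node v on the
root-to-leaf path with p <= v <= q (go left if both < v, right if both > v).
Walk from root:
  at 29: 25 <= 29 <= 43, this is the LCA
LCA = 29


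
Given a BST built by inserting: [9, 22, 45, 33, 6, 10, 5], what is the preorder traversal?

Tree insertion order: [9, 22, 45, 33, 6, 10, 5]
Tree (level-order array): [9, 6, 22, 5, None, 10, 45, None, None, None, None, 33]
Preorder traversal: [9, 6, 5, 22, 10, 45, 33]


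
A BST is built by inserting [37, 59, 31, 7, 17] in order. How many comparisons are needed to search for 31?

Search path for 31: 37 -> 31
Found: True
Comparisons: 2


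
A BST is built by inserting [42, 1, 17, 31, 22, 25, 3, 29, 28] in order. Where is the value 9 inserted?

Starting tree (level order): [42, 1, None, None, 17, 3, 31, None, None, 22, None, None, 25, None, 29, 28]
Insertion path: 42 -> 1 -> 17 -> 3
Result: insert 9 as right child of 3
Final tree (level order): [42, 1, None, None, 17, 3, 31, None, 9, 22, None, None, None, None, 25, None, 29, 28]


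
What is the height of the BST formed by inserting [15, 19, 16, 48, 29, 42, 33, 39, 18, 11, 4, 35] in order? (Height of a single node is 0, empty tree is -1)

Insertion order: [15, 19, 16, 48, 29, 42, 33, 39, 18, 11, 4, 35]
Tree (level-order array): [15, 11, 19, 4, None, 16, 48, None, None, None, 18, 29, None, None, None, None, 42, 33, None, None, 39, 35]
Compute height bottom-up (empty subtree = -1):
  height(4) = 1 + max(-1, -1) = 0
  height(11) = 1 + max(0, -1) = 1
  height(18) = 1 + max(-1, -1) = 0
  height(16) = 1 + max(-1, 0) = 1
  height(35) = 1 + max(-1, -1) = 0
  height(39) = 1 + max(0, -1) = 1
  height(33) = 1 + max(-1, 1) = 2
  height(42) = 1 + max(2, -1) = 3
  height(29) = 1 + max(-1, 3) = 4
  height(48) = 1 + max(4, -1) = 5
  height(19) = 1 + max(1, 5) = 6
  height(15) = 1 + max(1, 6) = 7
Height = 7


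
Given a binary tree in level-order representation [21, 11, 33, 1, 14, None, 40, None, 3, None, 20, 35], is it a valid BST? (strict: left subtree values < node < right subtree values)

Level-order array: [21, 11, 33, 1, 14, None, 40, None, 3, None, 20, 35]
Validate using subtree bounds (lo, hi): at each node, require lo < value < hi,
then recurse left with hi=value and right with lo=value.
Preorder trace (stopping at first violation):
  at node 21 with bounds (-inf, +inf): OK
  at node 11 with bounds (-inf, 21): OK
  at node 1 with bounds (-inf, 11): OK
  at node 3 with bounds (1, 11): OK
  at node 14 with bounds (11, 21): OK
  at node 20 with bounds (14, 21): OK
  at node 33 with bounds (21, +inf): OK
  at node 40 with bounds (33, +inf): OK
  at node 35 with bounds (33, 40): OK
No violation found at any node.
Result: Valid BST
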